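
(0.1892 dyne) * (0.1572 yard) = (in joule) 1 dyne = 1e-05 N, so 0.1892 dyne = 0.1892 * 1e-05 = 1.892e-06 N. 1 yard = 0.9144 m, so 0.1572 yard = 0.1572 * 0.9144 = 0.14374368 m. Combine: 1.892e-06 N * 0.14374368 m = 2.7196304e-07 J. 2.7196304e-07 J = 2.7196304e-07 joule ≈ 2.72e-07 joule (4 s.f.). Final answer: 2.72e-07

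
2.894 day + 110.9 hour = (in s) 1 day = 86400 s, so 2.894 day = 2.894 * 86400 = 250041.6 s. 1 hour = 3600 s, so 110.9 hour = 110.9 * 3600 = 399240 s. Sum: 250041.6 + 399240 = 649281.6 s. Result: 649281.6 s ≈ 6.493e+05 s (4 s.f.). Final answer: 6.493e+05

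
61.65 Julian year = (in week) 1 Julian year = 31557600 s, so 61.65 Julian year = 61.65 * 31557600 = 1.945526e+09 s. 1 week = 604800 s, so 1.945526e+09 s = 1.945526e+09 / 604800 = 3216.8089 week ≈ 3217 week (4 s.f.). Final answer: 3217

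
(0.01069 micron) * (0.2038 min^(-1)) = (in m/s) 3.631e-11. Check: 1 micron = 1e-06 m, so 0.01069 micron = 0.01069 * 1e-06 = 1.069e-08 m. 1 min^(-1) = 0.016666667 Hz, so 0.2038 min^(-1) = 0.2038 * 0.016666667 = 0.0033966667 Hz. Combine: 1.069e-08 m * 0.0033966667 Hz = 3.6310367e-11 m/s. Result: 3.6310367e-11 m/s ≈ 3.631e-11 m/s (4 s.f.).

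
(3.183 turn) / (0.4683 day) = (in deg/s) 0.02832. Check: 1 turn = 6.2831853 rad, so 3.183 turn = 3.183 * 6.2831853 = 19.999379 rad. 1 day = 86400 s, so 0.4683 day = 0.4683 * 86400 = 40461.12 s. Combine: 19.999379 rad / 40461.12 s = 0.00049428634 rad/s. 1 deg/s = 0.017453293 rad/s, so 0.00049428634 rad/s = 0.00049428634 / 0.017453293 = 0.028320521 deg/s ≈ 0.02832 deg/s (4 s.f.).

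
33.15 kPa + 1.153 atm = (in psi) 21.75. Check: 1 kPa = 1000 Pa, so 33.15 kPa = 33.15 * 1000 = 33150 Pa. 1 atm = 101325 Pa, so 1.153 atm = 1.153 * 101325 = 116827.73 Pa. Sum: 33150 + 116827.73 = 149977.73 Pa. 1 psi = 6894.7573 Pa, so 149977.73 Pa = 149977.73 / 6894.7573 = 21.75243 psi ≈ 21.75 psi (4 s.f.).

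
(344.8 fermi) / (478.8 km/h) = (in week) 4.287e-21. Check: 1 fermi = 1e-15 m, so 344.8 fermi = 344.8 * 1e-15 = 3.448e-13 m. 1 km/h = 0.27777778 m/s, so 478.8 km/h = 478.8 * 0.27777778 = 133 m/s. Combine: 3.448e-13 m / 133 m/s = 2.5924812e-15 s. 1 week = 604800 s, so 2.5924812e-15 s = 2.5924812e-15 / 604800 = 4.2865099e-21 week ≈ 4.287e-21 week (4 s.f.).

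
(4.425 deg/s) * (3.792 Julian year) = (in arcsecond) 1.906e+12. Check: 1 deg/s = 0.017453293 rad/s, so 4.425 deg/s = 4.425 * 0.017453293 = 0.077230819 rad/s. 1 Julian year = 31557600 s, so 3.792 Julian year = 3.792 * 31557600 = 1.1966642e+08 s. Combine: 0.077230819 rad/s * 1.1966642e+08 s = 9241935.6 rad. 1 arcsecond = 4.8481368e-06 rad, so 9241935.6 rad = 9241935.6 / 4.8481368e-06 = 1.9062861e+12 arcsecond ≈ 1.906e+12 arcsecond (4 s.f.).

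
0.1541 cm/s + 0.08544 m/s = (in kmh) 1 cm/s = 0.01 m/s, so 0.1541 cm/s = 0.1541 * 0.01 = 0.001541 m/s. 0.08544 m/s is already in m/s. Sum: 0.001541 + 0.08544 = 0.086981 m/s. 1 kmh = 0.27777778 m/s, so 0.086981 m/s = 0.086981 / 0.27777778 = 0.3131316 kmh ≈ 0.3131 kmh (4 s.f.). Final answer: 0.3131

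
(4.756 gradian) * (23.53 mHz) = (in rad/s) 1 gradian = 0.015707963 rad, so 4.756 gradian = 4.756 * 0.015707963 = 0.074707073 rad. 1 mHz = 0.001 Hz, so 23.53 mHz = 23.53 * 0.001 = 0.02353 Hz. Combine: 0.074707073 rad * 0.02353 Hz = 0.0017578574 rad/s. Result: 0.0017578574 rad/s ≈ 0.001758 rad/s (4 s.f.). Final answer: 0.001758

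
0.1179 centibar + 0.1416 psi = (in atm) 0.0108. Check: 1 centibar = 1000 Pa, so 0.1179 centibar = 0.1179 * 1000 = 117.9 Pa. 1 psi = 6894.7573 Pa, so 0.1416 psi = 0.1416 * 6894.7573 = 976.29763 Pa. Sum: 117.9 + 976.29763 = 1094.1976 Pa. 1 atm = 101325 Pa, so 1094.1976 Pa = 1094.1976 / 101325 = 0.010798891 atm ≈ 0.0108 atm (4 s.f.).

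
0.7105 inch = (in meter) 0.01805. Check: 1 inch = 0.0254 m, so 0.7105 inch = 0.7105 * 0.0254 = 0.0180467 m. 0.0180467 m = 0.0180467 meter ≈ 0.01805 meter (4 s.f.).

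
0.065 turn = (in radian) 0.4084. Check: 1 turn = 6.2831853 rad, so 0.065 turn = 0.065 * 6.2831853 = 0.40840704 rad. 0.40840704 rad = 0.40840704 radian ≈ 0.4084 radian (4 s.f.).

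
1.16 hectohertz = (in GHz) 1 hectohertz = 100 Hz, so 1.16 hectohertz = 1.16 * 100 = 116 Hz. 1 GHz = 1e+09 Hz, so 116 Hz = 116 / 1e+09 = 1.16e-07 GHz. Final answer: 1.16e-07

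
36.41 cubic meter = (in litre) 36.41 cubic meter = 36.41 m^3. 1 litre = 0.001 m^3, so 36.41 m^3 = 36.41 / 0.001 = 36410 litre ≈ 3.641e+04 litre (4 s.f.). Final answer: 3.641e+04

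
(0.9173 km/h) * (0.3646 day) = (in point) 2.275e+07. Check: 1 km/h = 0.27777778 m/s, so 0.9173 km/h = 0.9173 * 0.27777778 = 0.25480556 m/s. 1 day = 86400 s, so 0.3646 day = 0.3646 * 86400 = 31501.44 s. Combine: 0.25480556 m/s * 31501.44 s = 8026.7419 m. 1 point = 0.00035277778 m, so 8026.7419 m = 8026.7419 / 0.00035277778 = 22752969 point ≈ 2.275e+07 point (4 s.f.).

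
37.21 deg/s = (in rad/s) 1 deg/s = 0.017453293 rad/s, so 37.21 deg/s = 37.21 * 0.017453293 = 0.64943701 rad/s. Result: 0.64943701 rad/s ≈ 0.6494 rad/s (4 s.f.). Final answer: 0.6494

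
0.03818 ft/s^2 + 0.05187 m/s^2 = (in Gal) 6.351. Check: 1 ft/s^2 = 0.3048 m/s^2, so 0.03818 ft/s^2 = 0.03818 * 0.3048 = 0.011637264 m/s^2. 0.05187 m/s^2 is already in m/s^2. Sum: 0.011637264 + 0.05187 = 0.063507264 m/s^2. 1 Gal = 0.01 m/s^2, so 0.063507264 m/s^2 = 0.063507264 / 0.01 = 6.3507264 Gal ≈ 6.351 Gal (4 s.f.).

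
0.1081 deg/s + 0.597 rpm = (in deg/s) 1 deg/s = 0.017453293 rad/s, so 0.1081 deg/s = 0.1081 * 0.017453293 = 0.0018867009 rad/s. 1 rpm = 0.10471976 rad/s, so 0.597 rpm = 0.597 * 0.10471976 = 0.062517694 rad/s. Sum: 0.0018867009 + 0.062517694 = 0.064404395 rad/s. 1 deg/s = 0.017453293 rad/s, so 0.064404395 rad/s = 0.064404395 / 0.017453293 = 3.6901 deg/s ≈ 3.69 deg/s (4 s.f.). Final answer: 3.69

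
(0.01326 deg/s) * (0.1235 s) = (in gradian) 1 deg/s = 0.017453293 rad/s, so 0.01326 deg/s = 0.01326 * 0.017453293 = 0.00023143066 rad/s. 0.1235 s is already in s. Combine: 0.00023143066 rad/s * 0.1235 s = 2.8581686e-05 rad. 1 gradian = 0.015707963 rad, so 2.8581686e-05 rad = 2.8581686e-05 / 0.015707963 = 0.0018195667 gradian ≈ 0.00182 gradian (4 s.f.). Final answer: 0.00182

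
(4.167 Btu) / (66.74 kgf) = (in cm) 1 Btu = 1055.0559 J, so 4.167 Btu = 4.167 * 1055.0559 = 4396.4177 J. 1 kgf = 9.80665 N, so 66.74 kgf = 66.74 * 9.80665 = 654.49582 N. Combine: 4396.4177 J / 654.49582 N = 6.7172587 m. 1 cm = 0.01 m, so 6.7172587 m = 6.7172587 / 0.01 = 671.72587 cm ≈ 671.7 cm (4 s.f.). Final answer: 671.7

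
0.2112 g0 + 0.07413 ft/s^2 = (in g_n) 1 g0 = 9.80665 m/s^2, so 0.2112 g0 = 0.2112 * 9.80665 = 2.0711645 m/s^2. 1 ft/s^2 = 0.3048 m/s^2, so 0.07413 ft/s^2 = 0.07413 * 0.3048 = 0.022594824 m/s^2. Sum: 2.0711645 + 0.022594824 = 2.0937593 m/s^2. 1 g_n = 9.80665 m/s^2, so 2.0937593 m/s^2 = 2.0937593 / 9.80665 = 0.21350403 g_n ≈ 0.2135 g_n (4 s.f.). Final answer: 0.2135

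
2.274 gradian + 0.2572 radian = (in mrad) 292.9. Check: 1 gradian = 0.015707963 rad, so 2.274 gradian = 2.274 * 0.015707963 = 0.035719908 rad. 0.2572 radian = 0.2572 rad. Sum: 0.035719908 + 0.2572 = 0.29291991 rad. 1 mrad = 0.001 rad, so 0.29291991 rad = 0.29291991 / 0.001 = 292.91991 mrad ≈ 292.9 mrad (4 s.f.).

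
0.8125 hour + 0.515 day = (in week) 0.07841. Check: 1 hour = 3600 s, so 0.8125 hour = 0.8125 * 3600 = 2925 s. 1 day = 86400 s, so 0.515 day = 0.515 * 86400 = 44496 s. Sum: 2925 + 44496 = 47421 s. 1 week = 604800 s, so 47421 s = 47421 / 604800 = 0.078407738 week ≈ 0.07841 week (4 s.f.).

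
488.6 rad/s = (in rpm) 1 rpm = 0.10471976 rad/s, so 488.6 rad/s = 488.6 / 0.10471976 = 4665.7863 rpm ≈ 4666 rpm (4 s.f.). Final answer: 4666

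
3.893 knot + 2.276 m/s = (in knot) 8.317. Check: 1 knot = 0.51444444 m/s, so 3.893 knot = 3.893 * 0.51444444 = 2.0027322 m/s. 2.276 m/s is already in m/s. Sum: 2.0027322 + 2.276 = 4.2787322 m/s. 1 knot = 0.51444444 m/s, so 4.2787322 m/s = 4.2787322 / 0.51444444 = 8.3171901 knot ≈ 8.317 knot (4 s.f.).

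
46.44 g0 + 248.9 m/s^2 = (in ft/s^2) 1 g0 = 9.80665 m/s^2, so 46.44 g0 = 46.44 * 9.80665 = 455.42083 m/s^2. 248.9 m/s^2 is already in m/s^2. Sum: 455.42083 + 248.9 = 704.32083 m/s^2. 1 ft/s^2 = 0.3048 m/s^2, so 704.32083 m/s^2 = 704.32083 / 0.3048 = 2310.7639 ft/s^2 ≈ 2311 ft/s^2 (4 s.f.). Final answer: 2311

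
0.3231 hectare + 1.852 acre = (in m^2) 1 hectare = 10000 m^2, so 0.3231 hectare = 0.3231 * 10000 = 3231 m^2. 1 acre = 4046.8564 m^2, so 1.852 acre = 1.852 * 4046.8564 = 7494.7781 m^2. Sum: 3231 + 7494.7781 = 10725.778 m^2. Result: 10725.778 m^2 ≈ 1.073e+04 m^2 (4 s.f.). Final answer: 1.073e+04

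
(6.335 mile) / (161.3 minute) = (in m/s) 1.053. Check: 1 mile = 1609.344 m, so 6.335 mile = 6.335 * 1609.344 = 10195.194 m. 1 minute = 60 s, so 161.3 minute = 161.3 * 60 = 9678 s. Combine: 10195.194 m / 9678 s = 1.0534402 m/s. Result: 1.0534402 m/s ≈ 1.053 m/s (4 s.f.).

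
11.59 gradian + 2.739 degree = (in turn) 0.03658. Check: 1 gradian = 0.015707963 rad, so 11.59 gradian = 11.59 * 0.015707963 = 0.18205529 rad. 1 degree = 0.017453293 rad, so 2.739 degree = 2.739 * 0.017453293 = 0.047804568 rad. Sum: 0.18205529 + 0.047804568 = 0.22985986 rad. 1 turn = 6.2831853 rad, so 0.22985986 rad = 0.22985986 / 6.2831853 = 0.036583333 turn ≈ 0.03658 turn (4 s.f.).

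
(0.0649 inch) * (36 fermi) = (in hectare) 5.934e-21. Check: 1 inch = 0.0254 m, so 0.0649 inch = 0.0649 * 0.0254 = 0.00164846 m. 1 fermi = 1e-15 m, so 36 fermi = 36 * 1e-15 = 3.6e-14 m. Combine: 0.00164846 m * 3.6e-14 m = 5.934456e-17 m^2. 1 hectare = 10000 m^2, so 5.934456e-17 m^2 = 5.934456e-17 / 10000 = 5.934456e-21 hectare ≈ 5.934e-21 hectare (4 s.f.).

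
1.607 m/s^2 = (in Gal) 1 Gal = 0.01 m/s^2, so 1.607 m/s^2 = 1.607 / 0.01 = 160.7 Gal. Final answer: 160.7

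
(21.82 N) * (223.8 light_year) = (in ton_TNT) 21.82 N is already in N. 1 light_year = 9.4607305e+15 m, so 223.8 light_year = 223.8 * 9.4607305e+15 = 2.1173115e+18 m. Combine: 21.82 N * 2.1173115e+18 m = 4.6199736e+19 J. 1 ton_TNT = 4.184e+09 J, so 4.6199736e+19 J = 4.6199736e+19 / 4.184e+09 = 1.1042002e+10 ton_TNT ≈ 1.104e+10 ton_TNT (4 s.f.). Final answer: 1.104e+10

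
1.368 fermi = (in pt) 3.878e-12. Check: 1 fermi = 1e-15 m, so 1.368 fermi = 1.368 * 1e-15 = 1.368e-15 m. 1 pt = 0.00035277778 m, so 1.368e-15 m = 1.368e-15 / 0.00035277778 = 3.8777953e-12 pt ≈ 3.878e-12 pt (4 s.f.).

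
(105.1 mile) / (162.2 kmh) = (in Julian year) 0.000119. Check: 1 mile = 1609.344 m, so 105.1 mile = 105.1 * 1609.344 = 169142.05 m. 1 kmh = 0.27777778 m/s, so 162.2 kmh = 162.2 * 0.27777778 = 45.055556 m/s. Combine: 169142.05 m / 45.055556 m/s = 3754.0777 s. 1 Julian year = 31557600 s, so 3754.0777 s = 3754.0777 / 31557600 = 0.00011895954 Julian year ≈ 0.000119 Julian year (4 s.f.).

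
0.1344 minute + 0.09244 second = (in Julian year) 1 minute = 60 s, so 0.1344 minute = 0.1344 * 60 = 8.064 s. 0.09244 second = 0.09244 s. Sum: 8.064 + 0.09244 = 8.15644 s. 1 Julian year = 31557600 s, so 8.15644 s = 8.15644 / 31557600 = 2.5846199e-07 Julian year ≈ 2.585e-07 Julian year (4 s.f.). Final answer: 2.585e-07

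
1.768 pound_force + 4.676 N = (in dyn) 1.254e+06. Check: 1 pound_force = 4.4482216 N, so 1.768 pound_force = 1.768 * 4.4482216 = 7.8644558 N. 4.676 N is already in N. Sum: 7.8644558 + 4.676 = 12.540456 N. 1 dyn = 1e-05 N, so 12.540456 N = 12.540456 / 1e-05 = 1254045.6 dyn ≈ 1.254e+06 dyn (4 s.f.).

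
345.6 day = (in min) 4.977e+05. Check: 1 day = 86400 s, so 345.6 day = 345.6 * 86400 = 29859840 s. 1 min = 60 s, so 29859840 s = 29859840 / 60 = 497664 min ≈ 4.977e+05 min (4 s.f.).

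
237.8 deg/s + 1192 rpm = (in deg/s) 1 deg/s = 0.017453293 rad/s, so 237.8 deg/s = 237.8 * 0.017453293 = 4.150393 rad/s. 1 rpm = 0.10471976 rad/s, so 1192 rpm = 1192 * 0.10471976 = 124.82595 rad/s. Sum: 4.150393 + 124.82595 = 128.97634 rad/s. 1 deg/s = 0.017453293 rad/s, so 128.97634 rad/s = 128.97634 / 0.017453293 = 7389.8 deg/s ≈ 7390 deg/s (4 s.f.). Final answer: 7390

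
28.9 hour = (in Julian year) 1 hour = 3600 s, so 28.9 hour = 28.9 * 3600 = 104040 s. 1 Julian year = 31557600 s, so 104040 s = 104040 / 31557600 = 0.0032968287 Julian year ≈ 0.003297 Julian year (4 s.f.). Final answer: 0.003297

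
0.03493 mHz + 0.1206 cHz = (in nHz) 1.241e+06. Check: 1 mHz = 0.001 Hz, so 0.03493 mHz = 0.03493 * 0.001 = 3.493e-05 Hz. 1 cHz = 0.01 Hz, so 0.1206 cHz = 0.1206 * 0.01 = 0.001206 Hz. Sum: 3.493e-05 + 0.001206 = 0.00124093 Hz. 1 nHz = 1e-09 Hz, so 0.00124093 Hz = 0.00124093 / 1e-09 = 1240930 nHz ≈ 1.241e+06 nHz (4 s.f.).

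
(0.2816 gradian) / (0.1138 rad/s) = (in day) 4.499e-07. Check: 1 gradian = 0.015707963 rad, so 0.2816 gradian = 0.2816 * 0.015707963 = 0.0044233625 rad. 0.1138 rad/s is already in rad/s. Combine: 0.0044233625 rad / 0.1138 rad/s = 0.038869617 s. 1 day = 86400 s, so 0.038869617 s = 0.038869617 / 86400 = 4.4987983e-07 day ≈ 4.499e-07 day (4 s.f.).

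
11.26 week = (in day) 78.82. Check: 1 week = 604800 s, so 11.26 week = 11.26 * 604800 = 6810048 s. 1 day = 86400 s, so 6810048 s = 6810048 / 86400 = 78.82 day.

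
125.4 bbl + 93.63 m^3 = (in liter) 1 bbl = 0.15898729 m^3, so 125.4 bbl = 125.4 * 0.15898729 = 19.937007 m^3. 93.63 m^3 is already in m^3. Sum: 19.937007 + 93.63 = 113.56701 m^3. 1 liter = 0.001 m^3, so 113.56701 m^3 = 113.56701 / 0.001 = 113567.01 liter ≈ 1.136e+05 liter (4 s.f.). Final answer: 1.136e+05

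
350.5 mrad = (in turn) 1 mrad = 0.001 rad, so 350.5 mrad = 350.5 * 0.001 = 0.3505 rad. 1 turn = 6.2831853 rad, so 0.3505 rad = 0.3505 / 6.2831853 = 0.055783808 turn ≈ 0.05578 turn (4 s.f.). Final answer: 0.05578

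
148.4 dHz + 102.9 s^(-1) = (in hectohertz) 1.177. Check: 1 dHz = 0.1 Hz, so 148.4 dHz = 148.4 * 0.1 = 14.84 Hz. 102.9 s^(-1) = 102.9 Hz. Sum: 14.84 + 102.9 = 117.74 Hz. 1 hectohertz = 100 Hz, so 117.74 Hz = 117.74 / 100 = 1.1774 hectohertz ≈ 1.177 hectohertz (4 s.f.).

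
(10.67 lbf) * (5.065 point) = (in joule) 0.08481. Check: 1 lbf = 4.4482216 N, so 10.67 lbf = 10.67 * 4.4482216 = 47.462525 N. 1 point = 0.00035277778 m, so 5.065 point = 5.065 * 0.00035277778 = 0.0017868194 m. Combine: 47.462525 N * 0.0017868194 m = 0.084806962 J. 0.084806962 J = 0.084806962 joule ≈ 0.08481 joule (4 s.f.).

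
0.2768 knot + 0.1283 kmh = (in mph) 0.3983. Check: 1 knot = 0.51444444 m/s, so 0.2768 knot = 0.2768 * 0.51444444 = 0.14239822 m/s. 1 kmh = 0.27777778 m/s, so 0.1283 kmh = 0.1283 * 0.27777778 = 0.035638889 m/s. Sum: 0.14239822 + 0.035638889 = 0.17803711 m/s. 1 mph = 0.44704 m/s, so 0.17803711 m/s = 0.17803711 / 0.44704 = 0.39825768 mph ≈ 0.3983 mph (4 s.f.).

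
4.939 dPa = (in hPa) 1 dPa = 0.1 Pa, so 4.939 dPa = 4.939 * 0.1 = 0.4939 Pa. 1 hPa = 100 Pa, so 0.4939 Pa = 0.4939 / 100 = 0.004939 hPa. Final answer: 0.004939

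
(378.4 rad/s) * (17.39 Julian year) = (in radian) 378.4 rad/s is already in rad/s. 1 Julian year = 31557600 s, so 17.39 Julian year = 17.39 * 31557600 = 5.4878666e+08 s. Combine: 378.4 rad/s * 5.4878666e+08 s = 2.0766087e+11 rad. 2.0766087e+11 rad = 2.0766087e+11 radian ≈ 2.077e+11 radian (4 s.f.). Final answer: 2.077e+11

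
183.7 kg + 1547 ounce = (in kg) 227.6. Check: 183.7 kg is already in kg. 1 ounce = 0.028349523 kg, so 1547 ounce = 1547 * 0.028349523 = 43.856712 kg. Sum: 183.7 + 43.856712 = 227.55671 kg. Result: 227.55671 kg ≈ 227.6 kg (4 s.f.).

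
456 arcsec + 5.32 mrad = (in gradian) 0.4794. Check: 1 arcsec = 4.8481368e-06 rad, so 456 arcsec = 456 * 4.8481368e-06 = 0.0022107504 rad. 1 mrad = 0.001 rad, so 5.32 mrad = 5.32 * 0.001 = 0.00532 rad. Sum: 0.0022107504 + 0.00532 = 0.0075307504 rad. 1 gradian = 0.015707963 rad, so 0.0075307504 rad = 0.0075307504 / 0.015707963 = 0.47942246 gradian ≈ 0.4794 gradian (4 s.f.).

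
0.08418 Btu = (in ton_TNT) 2.123e-08. Check: 1 Btu = 1055.0559 J, so 0.08418 Btu = 0.08418 * 1055.0559 = 88.814602 J. 1 ton_TNT = 4.184e+09 J, so 88.814602 J = 88.814602 / 4.184e+09 = 2.1227199e-08 ton_TNT ≈ 2.123e-08 ton_TNT (4 s.f.).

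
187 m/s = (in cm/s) 1.87e+04. Check: 1 cm/s = 0.01 m/s, so 187 m/s = 187 / 0.01 = 18700 cm/s ≈ 1.87e+04 cm/s (4 s.f.).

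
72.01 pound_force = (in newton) 1 pound_force = 4.4482216 N, so 72.01 pound_force = 72.01 * 4.4482216 = 320.31644 N. 320.31644 N = 320.31644 newton ≈ 320.3 newton (4 s.f.). Final answer: 320.3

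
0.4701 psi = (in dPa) 3.241e+04. Check: 1 psi = 6894.7573 Pa, so 0.4701 psi = 0.4701 * 6894.7573 = 3241.2254 Pa. 1 dPa = 0.1 Pa, so 3241.2254 Pa = 3241.2254 / 0.1 = 32412.254 dPa ≈ 3.241e+04 dPa (4 s.f.).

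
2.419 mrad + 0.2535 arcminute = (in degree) 1 mrad = 0.001 rad, so 2.419 mrad = 2.419 * 0.001 = 0.002419 rad. 1 arcminute = 0.00029088821 rad, so 0.2535 arcminute = 0.2535 * 0.00029088821 = 7.3740161e-05 rad. Sum: 0.002419 + 7.3740161e-05 = 0.0024927402 rad. 1 degree = 0.017453293 rad, so 0.0024927402 rad = 0.0024927402 / 0.017453293 = 0.14282349 degree ≈ 0.1428 degree (4 s.f.). Final answer: 0.1428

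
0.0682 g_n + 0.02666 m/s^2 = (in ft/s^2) 1 g_n = 9.80665 m/s^2, so 0.0682 g_n = 0.0682 * 9.80665 = 0.66881353 m/s^2. 0.02666 m/s^2 is already in m/s^2. Sum: 0.66881353 + 0.02666 = 0.69547353 m/s^2. 1 ft/s^2 = 0.3048 m/s^2, so 0.69547353 m/s^2 = 0.69547353 / 0.3048 = 2.2817373 ft/s^2 ≈ 2.282 ft/s^2 (4 s.f.). Final answer: 2.282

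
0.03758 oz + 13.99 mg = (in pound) 0.00238. Check: 1 oz = 0.028349523 kg, so 0.03758 oz = 0.03758 * 0.028349523 = 0.0010653751 kg. 1 mg = 1e-06 kg, so 13.99 mg = 13.99 * 1e-06 = 1.399e-05 kg. Sum: 0.0010653751 + 1.399e-05 = 0.0010793651 kg. 1 pound = 0.45359237 kg, so 0.0010793651 kg = 0.0010793651 / 0.45359237 = 0.0023795927 pound ≈ 0.00238 pound (4 s.f.).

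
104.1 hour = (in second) 1 hour = 3600 s, so 104.1 hour = 104.1 * 3600 = 374760 s. 374760 s = 374760 second ≈ 3.748e+05 second (4 s.f.). Final answer: 3.748e+05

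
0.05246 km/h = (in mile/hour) 1 km/h = 0.27777778 m/s, so 0.05246 km/h = 0.05246 * 0.27777778 = 0.014572222 m/s. 1 mile/hour = 0.44704 m/s, so 0.014572222 m/s = 0.014572222 / 0.44704 = 0.032597133 mile/hour ≈ 0.0326 mile/hour (4 s.f.). Final answer: 0.0326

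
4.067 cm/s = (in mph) 1 cm/s = 0.01 m/s, so 4.067 cm/s = 4.067 * 0.01 = 0.04067 m/s. 1 mph = 0.44704 m/s, so 0.04067 m/s = 0.04067 / 0.44704 = 0.090976199 mph ≈ 0.09098 mph (4 s.f.). Final answer: 0.09098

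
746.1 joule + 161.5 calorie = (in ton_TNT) 3.398e-07. Check: 746.1 joule = 746.1 J. 1 calorie = 4.184 J, so 161.5 calorie = 161.5 * 4.184 = 675.716 J. Sum: 746.1 + 675.716 = 1421.816 J. 1 ton_TNT = 4.184e+09 J, so 1421.816 J = 1421.816 / 4.184e+09 = 3.3982218e-07 ton_TNT ≈ 3.398e-07 ton_TNT (4 s.f.).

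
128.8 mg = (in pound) 0.000284. Check: 1 mg = 1e-06 kg, so 128.8 mg = 128.8 * 1e-06 = 0.0001288 kg. 1 pound = 0.45359237 kg, so 0.0001288 kg = 0.0001288 / 0.45359237 = 0.00028395539 pound ≈ 0.000284 pound (4 s.f.).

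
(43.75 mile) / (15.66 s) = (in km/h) 1.619e+04. Check: 1 mile = 1609.344 m, so 43.75 mile = 43.75 * 1609.344 = 70408.8 m. 15.66 s is already in s. Combine: 70408.8 m / 15.66 s = 4496.092 m/s. 1 km/h = 0.27777778 m/s, so 4496.092 m/s = 4496.092 / 0.27777778 = 16185.931 km/h ≈ 1.619e+04 km/h (4 s.f.).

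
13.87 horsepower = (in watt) 1 horsepower = 745.69987 W, so 13.87 horsepower = 13.87 * 745.69987 = 10342.857 W. 10342.857 W = 10342.857 watt ≈ 1.034e+04 watt (4 s.f.). Final answer: 1.034e+04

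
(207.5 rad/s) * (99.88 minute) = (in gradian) 7.916e+07. Check: 207.5 rad/s is already in rad/s. 1 minute = 60 s, so 99.88 minute = 99.88 * 60 = 5992.8 s. Combine: 207.5 rad/s * 5992.8 s = 1243506 rad. 1 gradian = 0.015707963 rad, so 1243506 rad = 1243506 / 0.015707963 = 79164051 gradian ≈ 7.916e+07 gradian (4 s.f.).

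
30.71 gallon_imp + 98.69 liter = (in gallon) 1 gallon_imp = 0.00454609 m^3, so 30.71 gallon_imp = 30.71 * 0.00454609 = 0.13961042 m^3. 1 liter = 0.001 m^3, so 98.69 liter = 98.69 * 0.001 = 0.09869 m^3. Sum: 0.13961042 + 0.09869 = 0.23830042 m^3. 1 gallon = 0.0037854118 m^3, so 0.23830042 m^3 = 0.23830042 / 0.0037854118 = 62.952312 gallon ≈ 62.95 gallon (4 s.f.). Final answer: 62.95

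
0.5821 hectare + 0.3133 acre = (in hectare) 0.7089. Check: 1 hectare = 10000 m^2, so 0.5821 hectare = 0.5821 * 10000 = 5821 m^2. 1 acre = 4046.8564 m^2, so 0.3133 acre = 0.3133 * 4046.8564 = 1267.8801 m^2. Sum: 5821 + 1267.8801 = 7088.8801 m^2. 1 hectare = 10000 m^2, so 7088.8801 m^2 = 7088.8801 / 10000 = 0.70888801 hectare ≈ 0.7089 hectare (4 s.f.).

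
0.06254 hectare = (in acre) 0.1545. Check: 1 hectare = 10000 m^2, so 0.06254 hectare = 0.06254 * 10000 = 625.4 m^2. 1 acre = 4046.8564 m^2, so 625.4 m^2 = 625.4 / 4046.8564 = 0.15453971 acre ≈ 0.1545 acre (4 s.f.).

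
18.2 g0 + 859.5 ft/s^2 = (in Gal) 1 g0 = 9.80665 m/s^2, so 18.2 g0 = 18.2 * 9.80665 = 178.48103 m/s^2. 1 ft/s^2 = 0.3048 m/s^2, so 859.5 ft/s^2 = 859.5 * 0.3048 = 261.9756 m/s^2. Sum: 178.48103 + 261.9756 = 440.45663 m/s^2. 1 Gal = 0.01 m/s^2, so 440.45663 m/s^2 = 440.45663 / 0.01 = 44045.663 Gal ≈ 4.405e+04 Gal (4 s.f.). Final answer: 4.405e+04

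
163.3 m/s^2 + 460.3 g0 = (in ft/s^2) 1.535e+04. Check: 163.3 m/s^2 is already in m/s^2. 1 g0 = 9.80665 m/s^2, so 460.3 g0 = 460.3 * 9.80665 = 4514.001 m/s^2. Sum: 163.3 + 4514.001 = 4677.301 m/s^2. 1 ft/s^2 = 0.3048 m/s^2, so 4677.301 m/s^2 = 4677.301 / 0.3048 = 15345.476 ft/s^2 ≈ 1.535e+04 ft/s^2 (4 s.f.).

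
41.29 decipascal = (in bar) 1 decipascal = 0.1 Pa, so 41.29 decipascal = 41.29 * 0.1 = 4.129 Pa. 1 bar = 100000 Pa, so 4.129 Pa = 4.129 / 100000 = 4.129e-05 bar. Final answer: 4.129e-05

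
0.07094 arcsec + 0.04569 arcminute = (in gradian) 1 arcsec = 4.8481368e-06 rad, so 0.07094 arcsec = 0.07094 * 4.8481368e-06 = 3.4392683e-07 rad. 1 arcminute = 0.00029088821 rad, so 0.04569 arcminute = 0.04569 * 0.00029088821 = 1.3290682e-05 rad. Sum: 3.4392683e-07 + 1.3290682e-05 = 1.3634609e-05 rad. 1 gradian = 0.015707963 rad, so 1.3634609e-05 rad = 1.3634609e-05 / 0.015707963 = 0.00086800617 gradian ≈ 0.000868 gradian (4 s.f.). Final answer: 0.000868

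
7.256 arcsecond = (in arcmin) 1 arcsecond = 4.8481368e-06 rad, so 7.256 arcsecond = 7.256 * 4.8481368e-06 = 3.5178081e-05 rad. 1 arcmin = 0.00029088821 rad, so 3.5178081e-05 rad = 3.5178081e-05 / 0.00029088821 = 0.12093333 arcmin ≈ 0.1209 arcmin (4 s.f.). Final answer: 0.1209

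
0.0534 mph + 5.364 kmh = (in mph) 1 mph = 0.44704 m/s, so 0.0534 mph = 0.0534 * 0.44704 = 0.023871936 m/s. 1 kmh = 0.27777778 m/s, so 5.364 kmh = 5.364 * 0.27777778 = 1.49 m/s. Sum: 0.023871936 + 1.49 = 1.5138719 m/s. 1 mph = 0.44704 m/s, so 1.5138719 m/s = 1.5138719 / 0.44704 = 3.3864351 mph ≈ 3.386 mph (4 s.f.). Final answer: 3.386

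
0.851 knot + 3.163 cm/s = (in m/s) 1 knot = 0.51444444 m/s, so 0.851 knot = 0.851 * 0.51444444 = 0.43779222 m/s. 1 cm/s = 0.01 m/s, so 3.163 cm/s = 3.163 * 0.01 = 0.03163 m/s. Sum: 0.43779222 + 0.03163 = 0.46942222 m/s. Result: 0.46942222 m/s ≈ 0.4694 m/s (4 s.f.). Final answer: 0.4694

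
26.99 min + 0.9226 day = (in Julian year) 1 min = 60 s, so 26.99 min = 26.99 * 60 = 1619.4 s. 1 day = 86400 s, so 0.9226 day = 0.9226 * 86400 = 79712.64 s. Sum: 1619.4 + 79712.64 = 81332.04 s. 1 Julian year = 31557600 s, so 81332.04 s = 81332.04 / 31557600 = 0.0025772568 Julian year ≈ 0.002577 Julian year (4 s.f.). Final answer: 0.002577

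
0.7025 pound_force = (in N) 3.125. Check: 1 pound_force = 4.4482216 N, so 0.7025 pound_force = 0.7025 * 4.4482216 = 3.1248757 N. Result: 3.1248757 N ≈ 3.125 N (4 s.f.).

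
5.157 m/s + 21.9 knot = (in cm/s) 1642. Check: 5.157 m/s is already in m/s. 1 knot = 0.51444444 m/s, so 21.9 knot = 21.9 * 0.51444444 = 11.266333 m/s. Sum: 5.157 + 11.266333 = 16.423333 m/s. 1 cm/s = 0.01 m/s, so 16.423333 m/s = 16.423333 / 0.01 = 1642.3333 cm/s ≈ 1642 cm/s (4 s.f.).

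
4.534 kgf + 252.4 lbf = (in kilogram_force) 119. Check: 1 kgf = 9.80665 N, so 4.534 kgf = 4.534 * 9.80665 = 44.463351 N. 1 lbf = 4.4482216 N, so 252.4 lbf = 252.4 * 4.4482216 = 1122.7311 N. Sum: 44.463351 + 1122.7311 = 1167.1945 N. 1 kilogram_force = 9.80665 N, so 1167.1945 N = 1167.1945 / 9.80665 = 119.02071 kilogram_force ≈ 119 kilogram_force (4 s.f.).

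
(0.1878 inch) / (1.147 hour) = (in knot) 2.246e-06. Check: 1 inch = 0.0254 m, so 0.1878 inch = 0.1878 * 0.0254 = 0.00477012 m. 1 hour = 3600 s, so 1.147 hour = 1.147 * 3600 = 4129.2 s. Combine: 0.00477012 m / 4129.2 s = 1.1552165e-06 m/s. 1 knot = 0.51444444 m/s, so 1.1552165e-06 m/s = 1.1552165e-06 / 0.51444444 = 2.2455612e-06 knot ≈ 2.246e-06 knot (4 s.f.).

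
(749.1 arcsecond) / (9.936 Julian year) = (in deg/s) 1 arcsecond = 4.8481368e-06 rad, so 749.1 arcsecond = 749.1 * 4.8481368e-06 = 0.0036317393 rad. 1 Julian year = 31557600 s, so 9.936 Julian year = 9.936 * 31557600 = 3.1355631e+08 s. Combine: 0.0036317393 rad / 3.1355631e+08 s = 1.1582415e-11 rad/s. 1 deg/s = 0.017453293 rad/s, so 1.1582415e-11 rad/s = 1.1582415e-11 / 0.017453293 = 6.6362348e-10 deg/s ≈ 6.636e-10 deg/s (4 s.f.). Final answer: 6.636e-10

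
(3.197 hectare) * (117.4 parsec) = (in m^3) 1.158e+23. Check: 1 hectare = 10000 m^2, so 3.197 hectare = 3.197 * 10000 = 31970 m^2. 1 parsec = 3.0856776e+16 m, so 117.4 parsec = 117.4 * 3.0856776e+16 = 3.6225855e+18 m. Combine: 31970 m^2 * 3.6225855e+18 m = 1.1581406e+23 m^3. Result: 1.1581406e+23 m^3 ≈ 1.158e+23 m^3 (4 s.f.).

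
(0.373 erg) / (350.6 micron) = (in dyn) 10.64. Check: 1 erg = 1e-07 J, so 0.373 erg = 0.373 * 1e-07 = 3.73e-08 J. 1 micron = 1e-06 m, so 350.6 micron = 350.6 * 1e-06 = 0.0003506 m. Combine: 3.73e-08 J / 0.0003506 m = 0.00010638905 N. 1 dyn = 1e-05 N, so 0.00010638905 N = 0.00010638905 / 1e-05 = 10.638905 dyn ≈ 10.64 dyn (4 s.f.).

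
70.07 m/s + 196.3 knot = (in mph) 70.07 m/s is already in m/s. 1 knot = 0.51444444 m/s, so 196.3 knot = 196.3 * 0.51444444 = 100.98544 m/s. Sum: 70.07 + 100.98544 = 171.05544 m/s. 1 mph = 0.44704 m/s, so 171.05544 m/s = 171.05544 / 0.44704 = 382.64013 mph ≈ 382.6 mph (4 s.f.). Final answer: 382.6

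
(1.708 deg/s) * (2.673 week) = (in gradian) 3.068e+06. Check: 1 deg/s = 0.017453293 rad/s, so 1.708 deg/s = 1.708 * 0.017453293 = 0.029810224 rad/s. 1 week = 604800 s, so 2.673 week = 2.673 * 604800 = 1616630.4 s. Combine: 0.029810224 rad/s * 1616630.4 s = 48192.114 rad. 1 gradian = 0.015707963 rad, so 48192.114 rad = 48192.114 / 0.015707963 = 3068005.2 gradian ≈ 3.068e+06 gradian (4 s.f.).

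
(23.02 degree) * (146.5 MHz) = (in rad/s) 1 degree = 0.017453293 rad, so 23.02 degree = 23.02 * 0.017453293 = 0.40177479 rad. 1 MHz = 1000000 Hz, so 146.5 MHz = 146.5 * 1000000 = 1.465e+08 Hz. Combine: 0.40177479 rad * 1.465e+08 Hz = 58860007 rad/s. Result: 58860007 rad/s ≈ 5.886e+07 rad/s (4 s.f.). Final answer: 5.886e+07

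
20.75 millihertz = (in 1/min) 1.245. Check: 1 millihertz = 0.001 Hz, so 20.75 millihertz = 20.75 * 0.001 = 0.02075 Hz. 1 1/min = 0.016666667 Hz, so 0.02075 Hz = 0.02075 / 0.016666667 = 1.245 1/min.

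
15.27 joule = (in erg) 15.27 joule = 15.27 J. 1 erg = 1e-07 J, so 15.27 J = 15.27 / 1e-07 = 1.527e+08 erg. Final answer: 1.527e+08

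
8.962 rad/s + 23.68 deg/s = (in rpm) 8.962 rad/s is already in rad/s. 1 deg/s = 0.017453293 rad/s, so 23.68 deg/s = 23.68 * 0.017453293 = 0.41329397 rad/s. Sum: 8.962 + 0.41329397 = 9.375294 rad/s. 1 rpm = 0.10471976 rad/s, so 9.375294 rad/s = 9.375294 / 0.10471976 = 89.527463 rpm ≈ 89.53 rpm (4 s.f.). Final answer: 89.53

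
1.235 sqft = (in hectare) 1.147e-05. Check: 1 sqft = 0.09290304 m^2, so 1.235 sqft = 1.235 * 0.09290304 = 0.11473525 m^2. 1 hectare = 10000 m^2, so 0.11473525 m^2 = 0.11473525 / 10000 = 1.1473525e-05 hectare ≈ 1.147e-05 hectare (4 s.f.).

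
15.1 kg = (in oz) 532.6. Check: 1 oz = 0.028349523 kg, so 15.1 kg = 15.1 / 0.028349523 = 532.63683 oz ≈ 532.6 oz (4 s.f.).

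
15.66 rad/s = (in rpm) 149.5. Check: 1 rpm = 0.10471976 rad/s, so 15.66 rad/s = 15.66 / 0.10471976 = 149.54198 rpm ≈ 149.5 rpm (4 s.f.).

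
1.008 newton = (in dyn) 1.008 newton = 1.008 N. 1 dyn = 1e-05 N, so 1.008 N = 1.008 / 1e-05 = 100800 dyn ≈ 1.008e+05 dyn (4 s.f.). Final answer: 1.008e+05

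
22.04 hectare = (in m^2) 2.204e+05. Check: 1 hectare = 10000 m^2, so 22.04 hectare = 22.04 * 10000 = 220400 m^2. Result: 220400 m^2 ≈ 2.204e+05 m^2 (4 s.f.).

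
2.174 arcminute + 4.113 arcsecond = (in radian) 1 arcminute = 0.00029088821 rad, so 2.174 arcminute = 2.174 * 0.00029088821 = 0.00063239097 rad. 1 arcsecond = 4.8481368e-06 rad, so 4.113 arcsecond = 4.113 * 4.8481368e-06 = 1.9940387e-05 rad. Sum: 0.00063239097 + 1.9940387e-05 = 0.00065233135 rad. 0.00065233135 rad = 0.00065233135 radian ≈ 0.0006523 radian (4 s.f.). Final answer: 0.0006523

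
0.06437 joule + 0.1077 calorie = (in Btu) 0.0004881. Check: 0.06437 joule = 0.06437 J. 1 calorie = 4.184 J, so 0.1077 calorie = 0.1077 * 4.184 = 0.4506168 J. Sum: 0.06437 + 0.4506168 = 0.5149868 J. 1 Btu = 1055.0559 J, so 0.5149868 J = 0.5149868 / 1055.0559 = 0.00048811331 Btu ≈ 0.0004881 Btu (4 s.f.).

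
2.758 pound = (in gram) 1 pound = 0.45359237 kg, so 2.758 pound = 2.758 * 0.45359237 = 1.2510078 kg. 1 gram = 0.001 kg, so 1.2510078 kg = 1.2510078 / 0.001 = 1251.0078 gram ≈ 1251 gram (4 s.f.). Final answer: 1251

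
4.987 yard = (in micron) 1 yard = 0.9144 m, so 4.987 yard = 4.987 * 0.9144 = 4.5601128 m. 1 micron = 1e-06 m, so 4.5601128 m = 4.5601128 / 1e-06 = 4560112.8 micron ≈ 4.56e+06 micron (4 s.f.). Final answer: 4.56e+06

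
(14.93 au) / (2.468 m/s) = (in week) 1.496e+06. Check: 1 au = 1.4959787e+11 m, so 14.93 au = 14.93 * 1.4959787e+11 = 2.2334962e+12 m. 2.468 m/s is already in m/s. Combine: 2.2334962e+12 m / 2.468 m/s = 9.0498226e+11 s. 1 week = 604800 s, so 9.0498226e+11 s = 9.0498226e+11 / 604800 = 1496333.1 week ≈ 1.496e+06 week (4 s.f.).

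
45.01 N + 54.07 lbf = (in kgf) 45.01 N is already in N. 1 lbf = 4.4482216 N, so 54.07 lbf = 54.07 * 4.4482216 = 240.51534 N. Sum: 45.01 + 240.51534 = 285.52534 N. 1 kgf = 9.80665 N, so 285.52534 N = 285.52534 / 9.80665 = 29.115482 kgf ≈ 29.12 kgf (4 s.f.). Final answer: 29.12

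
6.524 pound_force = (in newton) 1 pound_force = 4.4482216 N, so 6.524 pound_force = 6.524 * 4.4482216 = 29.020198 N. 29.020198 N = 29.020198 newton ≈ 29.02 newton (4 s.f.). Final answer: 29.02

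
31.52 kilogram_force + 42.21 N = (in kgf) 1 kilogram_force = 9.80665 N, so 31.52 kilogram_force = 31.52 * 9.80665 = 309.10561 N. 42.21 N is already in N. Sum: 309.10561 + 42.21 = 351.31561 N. 1 kgf = 9.80665 N, so 351.31561 N = 351.31561 / 9.80665 = 35.824222 kgf ≈ 35.82 kgf (4 s.f.). Final answer: 35.82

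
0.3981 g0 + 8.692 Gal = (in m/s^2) 1 g0 = 9.80665 m/s^2, so 0.3981 g0 = 0.3981 * 9.80665 = 3.9040274 m/s^2. 1 Gal = 0.01 m/s^2, so 8.692 Gal = 8.692 * 0.01 = 0.08692 m/s^2. Sum: 3.9040274 + 0.08692 = 3.9909474 m/s^2. Result: 3.9909474 m/s^2 ≈ 3.991 m/s^2 (4 s.f.). Final answer: 3.991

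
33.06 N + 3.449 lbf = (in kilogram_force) 33.06 N is already in N. 1 lbf = 4.4482216 N, so 3.449 lbf = 3.449 * 4.4482216 = 15.341916 N. Sum: 33.06 + 15.341916 = 48.401916 N. 1 kilogram_force = 9.80665 N, so 48.401916 N = 48.401916 / 9.80665 = 4.9356219 kilogram_force ≈ 4.936 kilogram_force (4 s.f.). Final answer: 4.936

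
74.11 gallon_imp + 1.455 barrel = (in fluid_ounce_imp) 2e+04. Check: 1 gallon_imp = 0.00454609 m^3, so 74.11 gallon_imp = 74.11 * 0.00454609 = 0.33691073 m^3. 1 barrel = 0.15898729 m^3, so 1.455 barrel = 1.455 * 0.15898729 = 0.23132651 m^3. Sum: 0.33691073 + 0.23132651 = 0.56823724 m^3. 1 fluid_ounce_imp = 2.8413063e-05 m^3, so 0.56823724 m^3 = 0.56823724 / 2.8413063e-05 = 19999.155 fluid_ounce_imp ≈ 2e+04 fluid_ounce_imp (4 s.f.).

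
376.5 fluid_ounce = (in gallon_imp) 2.449. Check: 1 fluid_ounce = 2.957353e-05 m^3, so 376.5 fluid_ounce = 376.5 * 2.957353e-05 = 0.011134434 m^3. 1 gallon_imp = 0.00454609 m^3, so 0.011134434 m^3 = 0.011134434 / 0.00454609 = 2.4492331 gallon_imp ≈ 2.449 gallon_imp (4 s.f.).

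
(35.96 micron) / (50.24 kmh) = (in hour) 1 micron = 1e-06 m, so 35.96 micron = 35.96 * 1e-06 = 3.596e-05 m. 1 kmh = 0.27777778 m/s, so 50.24 kmh = 50.24 * 0.27777778 = 13.955556 m/s. Combine: 3.596e-05 m / 13.955556 m/s = 2.5767516e-06 s. 1 hour = 3600 s, so 2.5767516e-06 s = 2.5767516e-06 / 3600 = 7.1576433e-10 hour ≈ 7.158e-10 hour (4 s.f.). Final answer: 7.158e-10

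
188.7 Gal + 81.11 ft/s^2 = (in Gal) 2661. Check: 1 Gal = 0.01 m/s^2, so 188.7 Gal = 188.7 * 0.01 = 1.887 m/s^2. 1 ft/s^2 = 0.3048 m/s^2, so 81.11 ft/s^2 = 81.11 * 0.3048 = 24.722328 m/s^2. Sum: 1.887 + 24.722328 = 26.609328 m/s^2. 1 Gal = 0.01 m/s^2, so 26.609328 m/s^2 = 26.609328 / 0.01 = 2660.9328 Gal ≈ 2661 Gal (4 s.f.).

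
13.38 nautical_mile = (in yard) 2.71e+04. Check: 1 nautical_mile = 1852 m, so 13.38 nautical_mile = 13.38 * 1852 = 24779.76 m. 1 yard = 0.9144 m, so 24779.76 m = 24779.76 / 0.9144 = 27099.475 yard ≈ 2.71e+04 yard (4 s.f.).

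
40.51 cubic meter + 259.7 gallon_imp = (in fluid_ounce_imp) 40.51 cubic meter = 40.51 m^3. 1 gallon_imp = 0.00454609 m^3, so 259.7 gallon_imp = 259.7 * 0.00454609 = 1.1806196 m^3. Sum: 40.51 + 1.1806196 = 41.69062 m^3. 1 fluid_ounce_imp = 2.8413063e-05 m^3, so 41.69062 m^3 = 41.69062 / 2.8413063e-05 = 1467304.7 fluid_ounce_imp ≈ 1.467e+06 fluid_ounce_imp (4 s.f.). Final answer: 1.467e+06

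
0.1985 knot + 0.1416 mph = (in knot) 0.3215. Check: 1 knot = 0.51444444 m/s, so 0.1985 knot = 0.1985 * 0.51444444 = 0.10211722 m/s. 1 mph = 0.44704 m/s, so 0.1416 mph = 0.1416 * 0.44704 = 0.063300864 m/s. Sum: 0.10211722 + 0.063300864 = 0.16541809 m/s. 1 knot = 0.51444444 m/s, so 0.16541809 m/s = 0.16541809 / 0.51444444 = 0.32154704 knot ≈ 0.3215 knot (4 s.f.).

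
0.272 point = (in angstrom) 1 point = 0.00035277778 m, so 0.272 point = 0.272 * 0.00035277778 = 9.5955556e-05 m. 1 angstrom = 1e-10 m, so 9.5955556e-05 m = 9.5955556e-05 / 1e-10 = 959555.56 angstrom ≈ 9.596e+05 angstrom (4 s.f.). Final answer: 9.596e+05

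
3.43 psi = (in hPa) 1 psi = 6894.7573 Pa, so 3.43 psi = 3.43 * 6894.7573 = 23649.018 Pa. 1 hPa = 100 Pa, so 23649.018 Pa = 23649.018 / 100 = 236.49018 hPa ≈ 236.5 hPa (4 s.f.). Final answer: 236.5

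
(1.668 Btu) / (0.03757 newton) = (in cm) 4.684e+06. Check: 1 Btu = 1055.0559 J, so 1.668 Btu = 1.668 * 1055.0559 = 1759.8332 J. 0.03757 newton = 0.03757 N. Combine: 1759.8332 J / 0.03757 N = 46841.447 m. 1 cm = 0.01 m, so 46841.447 m = 46841.447 / 0.01 = 4684144.7 cm ≈ 4.684e+06 cm (4 s.f.).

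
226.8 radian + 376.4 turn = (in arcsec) 5.346e+08. Check: 226.8 radian = 226.8 rad. 1 turn = 6.2831853 rad, so 376.4 turn = 376.4 * 6.2831853 = 2364.9909 rad. Sum: 226.8 + 2364.9909 = 2591.7909 rad. 1 arcsec = 4.8481368e-06 rad, so 2591.7909 rad = 2591.7909 / 4.8481368e-06 = 5.3459526e+08 arcsec ≈ 5.346e+08 arcsec (4 s.f.).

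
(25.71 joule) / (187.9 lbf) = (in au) 2.056e-13. Check: 25.71 joule = 25.71 J. 1 lbf = 4.4482216 N, so 187.9 lbf = 187.9 * 4.4482216 = 835.82084 N. Combine: 25.71 J / 835.82084 N = 0.030760181 m. 1 au = 1.4959787e+11 m, so 0.030760181 m = 0.030760181 / 1.4959787e+11 = 2.0561911e-13 au ≈ 2.056e-13 au (4 s.f.).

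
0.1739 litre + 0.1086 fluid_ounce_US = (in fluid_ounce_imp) 1 litre = 0.001 m^3, so 0.1739 litre = 0.1739 * 0.001 = 0.0001739 m^3. 1 fluid_ounce_US = 2.957353e-05 m^3, so 0.1086 fluid_ounce_US = 0.1086 * 2.957353e-05 = 3.2116853e-06 m^3. Sum: 0.0001739 + 3.2116853e-06 = 0.00017711169 m^3. 1 fluid_ounce_imp = 2.8413063e-05 m^3, so 0.00017711169 m^3 = 0.00017711169 / 2.8413063e-05 = 6.2334599 fluid_ounce_imp ≈ 6.233 fluid_ounce_imp (4 s.f.). Final answer: 6.233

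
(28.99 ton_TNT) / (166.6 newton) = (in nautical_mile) 3.931e+05. Check: 1 ton_TNT = 4.184e+09 J, so 28.99 ton_TNT = 28.99 * 4.184e+09 = 1.2129416e+11 J. 166.6 newton = 166.6 N. Combine: 1.2129416e+11 J / 166.6 N = 7.2805618e+08 m. 1 nautical_mile = 1852 m, so 7.2805618e+08 m = 7.2805618e+08 / 1852 = 393118.89 nautical_mile ≈ 3.931e+05 nautical_mile (4 s.f.).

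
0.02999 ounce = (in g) 0.8502. Check: 1 ounce = 0.028349523 kg, so 0.02999 ounce = 0.02999 * 0.028349523 = 0.0008502022 kg. 1 g = 0.001 kg, so 0.0008502022 kg = 0.0008502022 / 0.001 = 0.8502022 g ≈ 0.8502 g (4 s.f.).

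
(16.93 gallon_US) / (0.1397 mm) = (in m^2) 458.7. Check: 1 gallon_US = 0.0037854118 m^3, so 16.93 gallon_US = 16.93 * 0.0037854118 = 0.064087022 m^3. 1 mm = 0.001 m, so 0.1397 mm = 0.1397 * 0.001 = 0.0001397 m. Combine: 0.064087022 m^3 / 0.0001397 m = 458.74747 m^2. Result: 458.74747 m^2 ≈ 458.7 m^2 (4 s.f.).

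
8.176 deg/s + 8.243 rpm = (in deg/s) 1 deg/s = 0.017453293 rad/s, so 8.176 deg/s = 8.176 * 0.017453293 = 0.14269812 rad/s. 1 rpm = 0.10471976 rad/s, so 8.243 rpm = 8.243 * 0.10471976 = 0.86320494 rad/s. Sum: 0.14269812 + 0.86320494 = 1.0059031 rad/s. 1 deg/s = 0.017453293 rad/s, so 1.0059031 rad/s = 1.0059031 / 0.017453293 = 57.634 deg/s ≈ 57.63 deg/s (4 s.f.). Final answer: 57.63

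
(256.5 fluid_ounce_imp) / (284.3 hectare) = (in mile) 1 fluid_ounce_imp = 2.8413063e-05 m^3, so 256.5 fluid_ounce_imp = 256.5 * 2.8413063e-05 = 0.0072879505 m^3. 1 hectare = 10000 m^2, so 284.3 hectare = 284.3 * 10000 = 2843000 m^2. Combine: 0.0072879505 m^3 / 2843000 m^2 = 2.5634719e-09 m. 1 mile = 1609.344 m, so 2.5634719e-09 m = 2.5634719e-09 / 1609.344 = 1.5928676e-12 mile ≈ 1.593e-12 mile (4 s.f.). Final answer: 1.593e-12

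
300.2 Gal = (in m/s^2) 3.002. Check: 1 Gal = 0.01 m/s^2, so 300.2 Gal = 300.2 * 0.01 = 3.002 m/s^2. Result: 3.002 m/s^2.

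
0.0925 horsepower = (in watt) 1 horsepower = 745.69987 W, so 0.0925 horsepower = 0.0925 * 745.69987 = 68.977238 W. 68.977238 W = 68.977238 watt ≈ 68.98 watt (4 s.f.). Final answer: 68.98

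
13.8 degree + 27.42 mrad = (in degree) 15.37. Check: 1 degree = 0.017453293 rad, so 13.8 degree = 13.8 * 0.017453293 = 0.24085544 rad. 1 mrad = 0.001 rad, so 27.42 mrad = 27.42 * 0.001 = 0.02742 rad. Sum: 0.24085544 + 0.02742 = 0.26827544 rad. 1 degree = 0.017453293 rad, so 0.26827544 rad = 0.26827544 / 0.017453293 = 15.37105 degree ≈ 15.37 degree (4 s.f.).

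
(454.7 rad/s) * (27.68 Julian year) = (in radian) 3.972e+11. Check: 454.7 rad/s is already in rad/s. 1 Julian year = 31557600 s, so 27.68 Julian year = 27.68 * 31557600 = 8.7351437e+08 s. Combine: 454.7 rad/s * 8.7351437e+08 s = 3.9718698e+11 rad. 3.9718698e+11 rad = 3.9718698e+11 radian ≈ 3.972e+11 radian (4 s.f.).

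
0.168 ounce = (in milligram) 1 ounce = 0.028349523 kg, so 0.168 ounce = 0.168 * 0.028349523 = 0.0047627199 kg. 1 milligram = 1e-06 kg, so 0.0047627199 kg = 0.0047627199 / 1e-06 = 4762.7199 milligram ≈ 4763 milligram (4 s.f.). Final answer: 4763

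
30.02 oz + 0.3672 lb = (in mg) 1.018e+06. Check: 1 oz = 0.028349523 kg, so 30.02 oz = 30.02 * 0.028349523 = 0.85105268 kg. 1 lb = 0.45359237 kg, so 0.3672 lb = 0.3672 * 0.45359237 = 0.16655912 kg. Sum: 0.85105268 + 0.16655912 = 1.0176118 kg. 1 mg = 1e-06 kg, so 1.0176118 kg = 1.0176118 / 1e-06 = 1017611.8 mg ≈ 1.018e+06 mg (4 s.f.).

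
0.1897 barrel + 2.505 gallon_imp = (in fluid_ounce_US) 1 barrel = 0.15898729 m^3, so 0.1897 barrel = 0.1897 * 0.15898729 = 0.03015989 m^3. 1 gallon_imp = 0.00454609 m^3, so 2.505 gallon_imp = 2.505 * 0.00454609 = 0.011387955 m^3. Sum: 0.03015989 + 0.011387955 = 0.041547845 m^3. 1 fluid_ounce_US = 2.957353e-05 m^3, so 0.041547845 m^3 = 0.041547845 / 2.957353e-05 = 1404.8998 fluid_ounce_US ≈ 1405 fluid_ounce_US (4 s.f.). Final answer: 1405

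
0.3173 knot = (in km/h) 1 knot = 0.51444444 m/s, so 0.3173 knot = 0.3173 * 0.51444444 = 0.16323322 m/s. 1 km/h = 0.27777778 m/s, so 0.16323322 m/s = 0.16323322 / 0.27777778 = 0.5876396 km/h ≈ 0.5876 km/h (4 s.f.). Final answer: 0.5876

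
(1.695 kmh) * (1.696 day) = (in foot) 1 kmh = 0.27777778 m/s, so 1.695 kmh = 1.695 * 0.27777778 = 0.47083333 m/s. 1 day = 86400 s, so 1.696 day = 1.696 * 86400 = 146534.4 s. Combine: 0.47083333 m/s * 146534.4 s = 68993.28 m. 1 foot = 0.3048 m, so 68993.28 m = 68993.28 / 0.3048 = 226355.91 foot ≈ 2.264e+05 foot (4 s.f.). Final answer: 2.264e+05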